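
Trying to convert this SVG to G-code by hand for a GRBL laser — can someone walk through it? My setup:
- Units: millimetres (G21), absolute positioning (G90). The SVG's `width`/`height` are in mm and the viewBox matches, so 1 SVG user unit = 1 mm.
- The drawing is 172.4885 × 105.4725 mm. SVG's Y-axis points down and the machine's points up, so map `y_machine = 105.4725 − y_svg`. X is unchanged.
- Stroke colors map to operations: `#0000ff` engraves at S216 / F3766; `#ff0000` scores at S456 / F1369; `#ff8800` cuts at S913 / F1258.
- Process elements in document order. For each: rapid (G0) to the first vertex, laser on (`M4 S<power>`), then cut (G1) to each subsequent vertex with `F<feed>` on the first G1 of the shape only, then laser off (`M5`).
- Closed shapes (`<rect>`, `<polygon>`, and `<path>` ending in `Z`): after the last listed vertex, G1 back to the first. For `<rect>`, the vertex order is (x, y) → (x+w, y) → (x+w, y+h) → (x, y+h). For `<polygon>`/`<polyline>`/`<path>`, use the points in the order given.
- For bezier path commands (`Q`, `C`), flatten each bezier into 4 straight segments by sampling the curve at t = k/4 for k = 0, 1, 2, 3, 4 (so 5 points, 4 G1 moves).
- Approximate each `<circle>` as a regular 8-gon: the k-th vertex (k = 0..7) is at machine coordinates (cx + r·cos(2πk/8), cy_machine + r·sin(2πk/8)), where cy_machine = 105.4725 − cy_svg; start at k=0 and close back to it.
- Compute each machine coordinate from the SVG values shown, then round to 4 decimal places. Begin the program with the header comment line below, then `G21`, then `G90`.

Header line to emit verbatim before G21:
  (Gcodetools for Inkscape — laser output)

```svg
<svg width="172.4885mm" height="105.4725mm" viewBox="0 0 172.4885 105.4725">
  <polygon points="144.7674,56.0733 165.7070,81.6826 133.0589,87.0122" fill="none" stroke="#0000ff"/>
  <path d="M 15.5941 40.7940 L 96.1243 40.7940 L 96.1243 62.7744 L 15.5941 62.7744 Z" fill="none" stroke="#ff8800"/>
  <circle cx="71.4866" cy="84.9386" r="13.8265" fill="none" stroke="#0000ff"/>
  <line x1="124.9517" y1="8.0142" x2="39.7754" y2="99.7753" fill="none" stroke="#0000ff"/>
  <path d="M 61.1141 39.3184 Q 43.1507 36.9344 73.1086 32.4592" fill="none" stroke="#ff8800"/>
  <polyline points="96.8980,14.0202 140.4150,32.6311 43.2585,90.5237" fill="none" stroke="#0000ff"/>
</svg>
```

Since the viewBox matches the mm dimensions, user units are millimetres directly. The only transform is the Y-flip y_m = 105.4725 − y_svg.

Shape 1 is a regular polygon drawn with `<polygon>`. Its stroke #0000ff means engrave at S216, F3766. After flipping Y the toolpath is (144.7674,49.3992) → (165.7070,23.7899) → (133.0589,18.4603) → (144.7674,49.3992), returning to the start.

Shape 2 is a rectangle drawn with `<path>`. Its stroke #ff8800 means cut at S913, F1258. After flipping Y the toolpath is (15.5941,64.6785) → (96.1243,64.6785) → (96.1243,42.6981) → (15.5941,42.6981) → (15.5941,64.6785), returning to the start.

Shape 3 is a circle drawn with `<circle>`. Its stroke #0000ff means engrave at S216, F3766. After flipping Y the toolpath is (85.3131,20.5339) → (81.2634,30.3107) → (71.4866,34.3604) → (61.7098,30.3107) → (57.6601,20.5339) → (61.7098,10.7571) → (71.4866,6.7074) → (81.2634,10.7571) → (85.3131,20.5339), returning to the start.

Shape 4 is a line segment drawn with `<line>`. Its stroke #0000ff means engrave at S216, F3766. After flipping Y the toolpath is (124.9517,97.4583) → (39.7754,5.6972).

Shape 5 is a quadratic bezier drawn with `<path>`. Its stroke #ff8800 means cut at S913, F1258. After flipping Y the toolpath is (61.1141,66.1541) → (55.1275,67.4768) → (55.1310,69.0609) → (61.1247,70.9064) → (73.1086,73.0133).

Shape 6 is a open polyline drawn with `<polyline>`. Its stroke #0000ff means engrave at S216, F3766. After flipping Y the toolpath is (96.8980,91.4523) → (140.4150,72.8414) → (43.2585,14.9488).

(Gcodetools for Inkscape — laser output)
G21
G90
G0 X144.7674 Y49.3992
M4 S216
G1 X165.7070 Y23.7899 F3766
G1 X133.0589 Y18.4603
G1 X144.7674 Y49.3992
M5
G0 X15.5941 Y64.6785
M4 S913
G1 X96.1243 Y64.6785 F1258
G1 X96.1243 Y42.6981
G1 X15.5941 Y42.6981
G1 X15.5941 Y64.6785
M5
G0 X85.3131 Y20.5339
M4 S216
G1 X81.2634 Y30.3107 F3766
G1 X71.4866 Y34.3604
G1 X61.7098 Y30.3107
G1 X57.6601 Y20.5339
G1 X61.7098 Y10.7571
G1 X71.4866 Y6.7074
G1 X81.2634 Y10.7571
G1 X85.3131 Y20.5339
M5
G0 X124.9517 Y97.4583
M4 S216
G1 X39.7754 Y5.6972 F3766
M5
G0 X61.1141 Y66.1541
M4 S913
G1 X55.1275 Y67.4768 F1258
G1 X55.1310 Y69.0609
G1 X61.1247 Y70.9064
G1 X73.1086 Y73.0133
M5
G0 X96.8980 Y91.4523
M4 S216
G1 X140.4150 Y72.8414 F3766
G1 X43.2585 Y14.9488
M5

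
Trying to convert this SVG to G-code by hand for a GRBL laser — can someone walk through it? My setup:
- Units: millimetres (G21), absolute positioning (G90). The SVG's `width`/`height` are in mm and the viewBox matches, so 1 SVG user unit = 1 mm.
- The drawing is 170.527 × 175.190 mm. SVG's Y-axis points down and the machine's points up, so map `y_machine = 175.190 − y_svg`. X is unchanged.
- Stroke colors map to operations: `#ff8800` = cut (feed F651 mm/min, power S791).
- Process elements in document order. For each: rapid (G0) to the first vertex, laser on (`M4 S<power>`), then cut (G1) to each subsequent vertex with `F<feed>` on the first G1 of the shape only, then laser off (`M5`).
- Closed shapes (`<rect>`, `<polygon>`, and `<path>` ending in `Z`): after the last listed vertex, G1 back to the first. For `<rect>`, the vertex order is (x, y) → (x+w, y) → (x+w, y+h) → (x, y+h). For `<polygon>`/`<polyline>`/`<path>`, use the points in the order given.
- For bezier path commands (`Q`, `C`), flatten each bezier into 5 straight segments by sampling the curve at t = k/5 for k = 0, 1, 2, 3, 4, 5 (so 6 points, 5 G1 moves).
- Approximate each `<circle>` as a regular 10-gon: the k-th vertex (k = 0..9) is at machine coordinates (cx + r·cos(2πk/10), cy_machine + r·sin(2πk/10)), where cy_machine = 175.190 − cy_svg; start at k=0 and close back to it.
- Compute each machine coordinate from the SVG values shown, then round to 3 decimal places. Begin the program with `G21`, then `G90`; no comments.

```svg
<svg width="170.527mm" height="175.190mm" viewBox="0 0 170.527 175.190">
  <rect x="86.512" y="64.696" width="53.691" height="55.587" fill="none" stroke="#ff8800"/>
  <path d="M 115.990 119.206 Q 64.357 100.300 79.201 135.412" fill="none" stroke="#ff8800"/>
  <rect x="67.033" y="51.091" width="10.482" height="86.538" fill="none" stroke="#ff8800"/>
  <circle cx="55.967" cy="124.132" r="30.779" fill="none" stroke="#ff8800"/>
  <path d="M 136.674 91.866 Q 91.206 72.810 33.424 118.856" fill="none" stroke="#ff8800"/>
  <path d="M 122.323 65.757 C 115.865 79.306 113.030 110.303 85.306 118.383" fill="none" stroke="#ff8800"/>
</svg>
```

1 u = 1 mm; y_m = 175.190 − y.

[1] `<rect>` rectangle, #ff8800→cut S791 F651: (86.512,110.494) → (140.203,110.494) → (140.203,54.907) → (86.512,54.907) → (86.512,110.494) (closed)

[2] `<path>` quadratic bezier, #ff8800→cut S791 F651: (115.990,55.984) → (97.996,61.386) → (85.320,62.466) → (77.962,59.225) → (75.922,51.662) → (79.201,39.778)

[3] `<rect>` rectangle, #ff8800→cut S791 F651: (67.033,124.099) → (77.515,124.099) → (77.515,37.561) → (67.033,37.561) → (67.033,124.099) (closed)

[4] `<circle>` circle, #ff8800→cut S791 F651: (86.746,51.058) → (80.868,69.149) → (65.478,80.331) → (46.456,80.331) → (31.066,69.149) → (25.188,51.058) → (31.066,32.967) → (46.456,21.785) → (65.478,21.785) → (80.868,32.967) → (86.746,51.058) (closed)

[5] `<path>` quadratic bezier, #ff8800→cut S791 F651: (136.674,83.324) → (117.994,88.342) → (98.329,88.152) → (77.679,82.754) → (56.044,72.148) → (33.424,56.334)

[6] `<path>` cubic bezier, #ff8800→cut S791 F651: (122.323,109.433) → (118.655,99.533) → (114.488,87.383) → (108.453,74.920) → (99.182,64.082) → (85.306,56.807)

G21
G90
G0 X86.512 Y110.494
M4 S791
G1 X140.203 Y110.494 F651
G1 X140.203 Y54.907
G1 X86.512 Y54.907
G1 X86.512 Y110.494
M5
G0 X115.990 Y55.984
M4 S791
G1 X97.996 Y61.386 F651
G1 X85.320 Y62.466
G1 X77.962 Y59.225
G1 X75.922 Y51.662
G1 X79.201 Y39.778
M5
G0 X67.033 Y124.099
M4 S791
G1 X77.515 Y124.099 F651
G1 X77.515 Y37.561
G1 X67.033 Y37.561
G1 X67.033 Y124.099
M5
G0 X86.746 Y51.058
M4 S791
G1 X80.868 Y69.149 F651
G1 X65.478 Y80.331
G1 X46.456 Y80.331
G1 X31.066 Y69.149
G1 X25.188 Y51.058
G1 X31.066 Y32.967
G1 X46.456 Y21.785
G1 X65.478 Y21.785
G1 X80.868 Y32.967
G1 X86.746 Y51.058
M5
G0 X136.674 Y83.324
M4 S791
G1 X117.994 Y88.342 F651
G1 X98.329 Y88.152
G1 X77.679 Y82.754
G1 X56.044 Y72.148
G1 X33.424 Y56.334
M5
G0 X122.323 Y109.433
M4 S791
G1 X118.655 Y99.533 F651
G1 X114.488 Y87.383
G1 X108.453 Y74.920
G1 X99.182 Y64.082
G1 X85.306 Y56.807
M5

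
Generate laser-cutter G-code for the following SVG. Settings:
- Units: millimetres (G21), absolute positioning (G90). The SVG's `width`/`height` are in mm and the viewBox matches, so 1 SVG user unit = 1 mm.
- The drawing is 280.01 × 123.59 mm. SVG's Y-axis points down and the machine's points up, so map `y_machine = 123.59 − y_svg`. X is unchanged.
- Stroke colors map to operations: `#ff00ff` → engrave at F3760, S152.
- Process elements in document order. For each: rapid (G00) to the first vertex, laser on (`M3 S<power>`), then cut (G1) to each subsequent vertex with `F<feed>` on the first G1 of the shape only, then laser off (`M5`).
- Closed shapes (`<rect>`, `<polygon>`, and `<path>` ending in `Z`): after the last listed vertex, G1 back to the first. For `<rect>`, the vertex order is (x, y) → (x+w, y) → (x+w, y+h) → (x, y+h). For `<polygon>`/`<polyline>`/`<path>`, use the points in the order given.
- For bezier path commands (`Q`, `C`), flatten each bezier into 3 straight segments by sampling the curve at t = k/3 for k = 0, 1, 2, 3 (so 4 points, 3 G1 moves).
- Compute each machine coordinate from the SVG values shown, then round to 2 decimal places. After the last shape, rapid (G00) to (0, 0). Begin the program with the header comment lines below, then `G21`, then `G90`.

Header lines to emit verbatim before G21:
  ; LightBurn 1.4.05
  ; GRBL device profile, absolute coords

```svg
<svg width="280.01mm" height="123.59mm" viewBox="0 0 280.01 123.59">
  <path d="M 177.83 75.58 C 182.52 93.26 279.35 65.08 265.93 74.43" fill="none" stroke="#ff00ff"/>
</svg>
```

; LightBurn 1.4.05
; GRBL device profile, absolute coords
G21
G90
G00 X177.83 Y48.01
M3 S152
G1 X205.74 Y42.53 F3760
G1 X250.10 Y49.09
G1 X265.93 Y49.16
M5
G00 X0.00 Y0.00

Since the viewBox matches the mm dimensions, user units are millimetres directly. The only transform is the Y-flip y_m = 123.59 − y_svg.

Shape 1 is a cubic bezier drawn with `<path>`. Its stroke #ff00ff means engrave at S152, F3760. After flipping Y the toolpath is (177.83,48.01) → (205.74,42.53) → (250.10,49.09) → (265.93,49.16).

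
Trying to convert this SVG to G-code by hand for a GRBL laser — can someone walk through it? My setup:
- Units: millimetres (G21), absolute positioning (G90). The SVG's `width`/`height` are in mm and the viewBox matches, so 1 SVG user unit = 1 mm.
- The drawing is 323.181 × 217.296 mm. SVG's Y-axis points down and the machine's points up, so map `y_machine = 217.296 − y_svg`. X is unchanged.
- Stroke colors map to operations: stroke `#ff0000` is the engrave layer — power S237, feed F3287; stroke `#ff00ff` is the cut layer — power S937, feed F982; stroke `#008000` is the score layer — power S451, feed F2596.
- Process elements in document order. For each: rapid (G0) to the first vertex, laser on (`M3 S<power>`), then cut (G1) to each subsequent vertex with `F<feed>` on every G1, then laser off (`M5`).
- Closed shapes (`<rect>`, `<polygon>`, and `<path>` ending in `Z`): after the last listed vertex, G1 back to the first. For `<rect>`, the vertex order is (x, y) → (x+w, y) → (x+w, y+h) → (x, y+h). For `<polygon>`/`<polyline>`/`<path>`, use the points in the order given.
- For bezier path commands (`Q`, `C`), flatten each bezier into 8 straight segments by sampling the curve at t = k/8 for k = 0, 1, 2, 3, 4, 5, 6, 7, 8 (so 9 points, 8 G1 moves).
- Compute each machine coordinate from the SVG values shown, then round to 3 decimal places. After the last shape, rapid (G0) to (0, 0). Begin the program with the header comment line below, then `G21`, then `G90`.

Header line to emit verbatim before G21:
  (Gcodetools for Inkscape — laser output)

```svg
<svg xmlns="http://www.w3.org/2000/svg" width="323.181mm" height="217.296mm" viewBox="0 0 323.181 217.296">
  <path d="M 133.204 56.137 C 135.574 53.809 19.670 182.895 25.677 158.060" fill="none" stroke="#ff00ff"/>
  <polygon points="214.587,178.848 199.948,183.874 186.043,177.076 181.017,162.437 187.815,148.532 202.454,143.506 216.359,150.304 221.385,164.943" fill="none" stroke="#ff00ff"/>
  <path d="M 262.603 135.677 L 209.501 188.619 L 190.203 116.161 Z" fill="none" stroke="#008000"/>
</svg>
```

(Gcodetools for Inkscape — laser output)
G21
G90
G0 X133.204 Y161.159
M3 S937
G1 X129.018 Y156.429 F982
G1 X116.558 Y142.723 F982
G1 X98.639 Y123.385 F982
G1 X78.077 Y101.757 F982
G1 X57.684 Y81.185 F982
G1 X40.277 Y65.012 F982
G1 X28.670 Y56.581 F982
G1 X25.677 Y59.236 F982
M5
G0 X214.587 Y38.448
M3 S937
G1 X199.948 Y33.422 F982
G1 X186.043 Y40.220 F982
G1 X181.017 Y54.859 F982
G1 X187.815 Y68.764 F982
G1 X202.454 Y73.790 F982
G1 X216.359 Y66.992 F982
G1 X221.385 Y52.353 F982
G1 X214.587 Y38.448 F982
M5
G0 X262.603 Y81.619
M3 S451
G1 X209.501 Y28.677 F2596
G1 X190.203 Y101.135 F2596
G1 X262.603 Y81.619 F2596
M5
G0 X0.000 Y0.000

viewBox `0 0 323.181 217.296` with mm width/height → 1 unit = 1 mm. Flip: y_m = 217.296 − y_svg.

**Shape 1** — `<path>` cubic bezier, stroke `#ff00ff` → cut (S937, F982). Control points (SVG): P0=(133.204,56.137), P1=(135.574,53.809), P2=(19.670,182.895), P3=(25.677,158.060); sampled at t=k/8. Machine vertices: (133.204,161.159) → (129.018,156.429) → (116.558,142.723) → (98.639,123.385) → (78.077,101.757) → (57.684,81.185) → (40.277,65.012) → (28.670,56.581) → (25.677,59.236). Open path.

**Shape 2** — `<polygon>` regular polygon, stroke `#ff00ff` → cut (S937, F982). Machine vertices: (214.587,38.448) → (199.948,33.422) → (186.043,40.220) → (181.017,54.859) → (187.815,68.764) → (202.454,73.790) → (216.359,66.992) → (221.385,52.353) → (214.587,38.448). Closed: final G1 returns to the first vertex.

**Shape 3** — `<path>` regular polygon, stroke `#008000` → score (S451, F2596). Machine vertices: (262.603,81.619) → (209.501,28.677) → (190.203,101.135) → (262.603,81.619). Closed: final G1 returns to the first vertex.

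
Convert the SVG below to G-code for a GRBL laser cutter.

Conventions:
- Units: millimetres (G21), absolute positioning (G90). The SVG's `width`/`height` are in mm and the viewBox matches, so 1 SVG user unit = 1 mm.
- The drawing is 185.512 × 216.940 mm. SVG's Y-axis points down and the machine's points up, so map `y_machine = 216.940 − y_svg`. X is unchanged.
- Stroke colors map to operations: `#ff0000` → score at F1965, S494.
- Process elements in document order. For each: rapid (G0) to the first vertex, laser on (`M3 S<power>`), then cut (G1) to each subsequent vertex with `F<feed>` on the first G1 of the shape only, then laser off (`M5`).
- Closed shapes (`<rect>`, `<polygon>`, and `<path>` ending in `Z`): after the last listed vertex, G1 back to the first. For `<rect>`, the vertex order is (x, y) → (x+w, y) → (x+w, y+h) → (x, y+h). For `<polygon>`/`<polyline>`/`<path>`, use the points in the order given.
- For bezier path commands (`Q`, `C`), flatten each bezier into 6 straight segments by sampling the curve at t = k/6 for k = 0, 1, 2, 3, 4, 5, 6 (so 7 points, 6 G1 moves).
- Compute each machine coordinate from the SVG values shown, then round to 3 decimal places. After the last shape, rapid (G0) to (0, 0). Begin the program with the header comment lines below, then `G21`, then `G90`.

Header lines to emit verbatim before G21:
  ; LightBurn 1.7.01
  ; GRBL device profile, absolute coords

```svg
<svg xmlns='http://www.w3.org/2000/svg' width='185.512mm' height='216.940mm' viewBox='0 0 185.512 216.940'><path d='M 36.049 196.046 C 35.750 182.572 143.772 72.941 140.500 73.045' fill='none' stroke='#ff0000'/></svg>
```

; LightBurn 1.7.01
; GRBL device profile, absolute coords
G21
G90
G0 X36.049 Y20.894
M3 S494
G1 X43.910 Y34.691 F1965
G1 X63.723 Y58.795
G1 X89.389 Y87.486
G1 X114.808 Y115.046
G1 X133.878 Y135.756
G1 X140.500 Y143.895
M5
G0 X0.000 Y0.000

1 u = 1 mm; y_m = 216.940 − y.

[1] `<path>` cubic bezier, #ff0000→score S494 F1965: (36.049,20.894) → (43.910,34.691) → (63.723,58.795) → (89.389,87.486) → (114.808,115.046) → (133.878,135.756) → (140.500,143.895)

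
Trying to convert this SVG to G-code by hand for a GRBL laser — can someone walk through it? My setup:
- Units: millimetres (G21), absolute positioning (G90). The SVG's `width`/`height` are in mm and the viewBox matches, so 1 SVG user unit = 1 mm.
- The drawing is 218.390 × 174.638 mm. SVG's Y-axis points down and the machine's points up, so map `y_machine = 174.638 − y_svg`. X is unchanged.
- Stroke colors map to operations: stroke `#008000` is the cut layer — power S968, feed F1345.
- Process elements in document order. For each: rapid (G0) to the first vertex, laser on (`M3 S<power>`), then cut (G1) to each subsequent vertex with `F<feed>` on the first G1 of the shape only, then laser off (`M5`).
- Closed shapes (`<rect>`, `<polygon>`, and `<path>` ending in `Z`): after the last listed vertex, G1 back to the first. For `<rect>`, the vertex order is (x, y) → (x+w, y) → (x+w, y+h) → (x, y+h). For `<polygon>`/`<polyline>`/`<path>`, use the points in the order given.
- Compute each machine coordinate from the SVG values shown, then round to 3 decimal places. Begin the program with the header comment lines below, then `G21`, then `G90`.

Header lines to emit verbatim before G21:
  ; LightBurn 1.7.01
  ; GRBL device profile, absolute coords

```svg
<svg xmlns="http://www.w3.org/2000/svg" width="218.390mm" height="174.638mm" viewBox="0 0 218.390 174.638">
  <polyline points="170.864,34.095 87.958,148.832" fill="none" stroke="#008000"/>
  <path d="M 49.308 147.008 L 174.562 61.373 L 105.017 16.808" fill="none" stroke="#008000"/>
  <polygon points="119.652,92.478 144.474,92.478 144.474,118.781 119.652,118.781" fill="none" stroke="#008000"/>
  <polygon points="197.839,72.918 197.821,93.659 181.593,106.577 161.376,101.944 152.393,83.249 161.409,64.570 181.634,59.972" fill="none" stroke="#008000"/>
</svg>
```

viewBox `0 0 218.390 174.638` with mm width/height → 1 unit = 1 mm. Flip: y_m = 174.638 − y_svg.

**Shape 1** — `<polyline>` line segment, stroke `#008000` → cut (S968, F1345). Machine vertices: (170.864,140.543) → (87.958,25.806). Open path.

**Shape 2** — `<path>` open polyline, stroke `#008000` → cut (S968, F1345). Machine vertices: (49.308,27.630) → (174.562,113.265) → (105.017,157.830). Open path.

**Shape 3** — `<polygon>` rectangle, stroke `#008000` → cut (S968, F1345). Machine vertices: (119.652,82.160) → (144.474,82.160) → (144.474,55.857) → (119.652,55.857) → (119.652,82.160). Closed: final G1 returns to the first vertex.

**Shape 4** — `<polygon>` regular polygon, stroke `#008000` → cut (S968, F1345). Machine vertices: (197.839,101.720) → (197.821,80.979) → (181.593,68.061) → (161.376,72.694) → (152.393,91.389) → (161.409,110.068) → (181.634,114.666) → (197.839,101.720). Closed: final G1 returns to the first vertex.

; LightBurn 1.7.01
; GRBL device profile, absolute coords
G21
G90
G0 X170.864 Y140.543
M3 S968
G1 X87.958 Y25.806 F1345
M5
G0 X49.308 Y27.630
M3 S968
G1 X174.562 Y113.265 F1345
G1 X105.017 Y157.830
M5
G0 X119.652 Y82.160
M3 S968
G1 X144.474 Y82.160 F1345
G1 X144.474 Y55.857
G1 X119.652 Y55.857
G1 X119.652 Y82.160
M5
G0 X197.839 Y101.720
M3 S968
G1 X197.821 Y80.979 F1345
G1 X181.593 Y68.061
G1 X161.376 Y72.694
G1 X152.393 Y91.389
G1 X161.409 Y110.068
G1 X181.634 Y114.666
G1 X197.839 Y101.720
M5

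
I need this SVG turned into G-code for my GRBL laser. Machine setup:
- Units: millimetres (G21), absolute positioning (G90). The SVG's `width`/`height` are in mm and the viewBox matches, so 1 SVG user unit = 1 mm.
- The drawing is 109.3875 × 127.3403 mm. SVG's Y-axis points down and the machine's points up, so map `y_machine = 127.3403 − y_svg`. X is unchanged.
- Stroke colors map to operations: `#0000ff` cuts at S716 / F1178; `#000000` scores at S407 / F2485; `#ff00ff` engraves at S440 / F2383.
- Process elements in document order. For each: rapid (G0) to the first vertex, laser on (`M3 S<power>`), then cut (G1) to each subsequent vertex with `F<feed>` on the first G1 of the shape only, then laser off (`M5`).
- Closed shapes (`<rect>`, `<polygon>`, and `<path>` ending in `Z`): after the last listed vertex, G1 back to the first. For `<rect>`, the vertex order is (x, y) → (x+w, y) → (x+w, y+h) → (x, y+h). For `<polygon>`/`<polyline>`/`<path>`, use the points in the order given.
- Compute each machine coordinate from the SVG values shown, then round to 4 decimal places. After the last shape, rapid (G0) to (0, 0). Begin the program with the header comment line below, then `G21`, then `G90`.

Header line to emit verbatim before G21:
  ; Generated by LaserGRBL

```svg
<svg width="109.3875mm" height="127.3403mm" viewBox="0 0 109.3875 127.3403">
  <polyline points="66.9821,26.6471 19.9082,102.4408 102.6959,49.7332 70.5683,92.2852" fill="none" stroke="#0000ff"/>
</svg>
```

; Generated by LaserGRBL
G21
G90
G0 X66.9821 Y100.6932
M3 S716
G1 X19.9082 Y24.8995 F1178
G1 X102.6959 Y77.6071
G1 X70.5683 Y35.0551
M5
G0 X0.0000 Y0.0000

viewBox `0 0 109.3875 127.3403` with mm width/height → 1 unit = 1 mm. Flip: y_m = 127.3403 − y_svg.

**Shape 1** — `<polyline>` open polyline, stroke `#0000ff` → cut (S716, F1178). Machine vertices: (66.9821,100.6932) → (19.9082,24.8995) → (102.6959,77.6071) → (70.5683,35.0551). Open path.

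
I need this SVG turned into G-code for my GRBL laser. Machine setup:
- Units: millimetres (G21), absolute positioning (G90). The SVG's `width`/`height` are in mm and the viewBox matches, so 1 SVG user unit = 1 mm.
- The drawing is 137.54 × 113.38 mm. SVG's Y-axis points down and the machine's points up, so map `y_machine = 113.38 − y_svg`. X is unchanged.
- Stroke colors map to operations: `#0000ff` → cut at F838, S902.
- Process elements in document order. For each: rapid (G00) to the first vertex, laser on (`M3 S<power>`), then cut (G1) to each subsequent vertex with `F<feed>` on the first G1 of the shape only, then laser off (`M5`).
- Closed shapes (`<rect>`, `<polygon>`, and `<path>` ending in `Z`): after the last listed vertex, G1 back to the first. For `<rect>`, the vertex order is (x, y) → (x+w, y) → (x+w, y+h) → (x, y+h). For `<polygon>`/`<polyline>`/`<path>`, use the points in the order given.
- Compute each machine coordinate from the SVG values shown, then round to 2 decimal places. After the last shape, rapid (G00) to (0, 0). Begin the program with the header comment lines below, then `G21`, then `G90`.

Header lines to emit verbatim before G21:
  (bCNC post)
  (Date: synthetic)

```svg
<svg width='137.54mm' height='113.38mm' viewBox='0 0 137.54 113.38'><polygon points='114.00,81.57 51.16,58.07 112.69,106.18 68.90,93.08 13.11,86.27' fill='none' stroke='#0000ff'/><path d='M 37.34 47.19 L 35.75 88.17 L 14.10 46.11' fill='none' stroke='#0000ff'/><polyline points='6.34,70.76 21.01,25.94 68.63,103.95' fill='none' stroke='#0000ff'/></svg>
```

(bCNC post)
(Date: synthetic)
G21
G90
G00 X114.00 Y31.81
M3 S902
G1 X51.16 Y55.31 F838
G1 X112.69 Y7.20
G1 X68.90 Y20.30
G1 X13.11 Y27.11
G1 X114.00 Y31.81
M5
G00 X37.34 Y66.19
M3 S902
G1 X35.75 Y25.21 F838
G1 X14.10 Y67.27
M5
G00 X6.34 Y42.62
M3 S902
G1 X21.01 Y87.44 F838
G1 X68.63 Y9.43
M5
G00 X0.00 Y0.00

viewBox `0 0 137.54 113.38` with mm width/height → 1 unit = 1 mm. Flip: y_m = 113.38 − y_svg.

**Shape 1** — `<polygon>` closed polygon, stroke `#0000ff` → cut (S902, F838). Machine vertices: (114.00,31.81) → (51.16,55.31) → (112.69,7.20) → (68.90,20.30) → (13.11,27.11) → (114.00,31.81). Closed: final G1 returns to the first vertex.

**Shape 2** — `<path>` open polyline, stroke `#0000ff` → cut (S902, F838). Machine vertices: (37.34,66.19) → (35.75,25.21) → (14.10,67.27). Open path.

**Shape 3** — `<polyline>` open polyline, stroke `#0000ff` → cut (S902, F838). Machine vertices: (6.34,42.62) → (21.01,87.44) → (68.63,9.43). Open path.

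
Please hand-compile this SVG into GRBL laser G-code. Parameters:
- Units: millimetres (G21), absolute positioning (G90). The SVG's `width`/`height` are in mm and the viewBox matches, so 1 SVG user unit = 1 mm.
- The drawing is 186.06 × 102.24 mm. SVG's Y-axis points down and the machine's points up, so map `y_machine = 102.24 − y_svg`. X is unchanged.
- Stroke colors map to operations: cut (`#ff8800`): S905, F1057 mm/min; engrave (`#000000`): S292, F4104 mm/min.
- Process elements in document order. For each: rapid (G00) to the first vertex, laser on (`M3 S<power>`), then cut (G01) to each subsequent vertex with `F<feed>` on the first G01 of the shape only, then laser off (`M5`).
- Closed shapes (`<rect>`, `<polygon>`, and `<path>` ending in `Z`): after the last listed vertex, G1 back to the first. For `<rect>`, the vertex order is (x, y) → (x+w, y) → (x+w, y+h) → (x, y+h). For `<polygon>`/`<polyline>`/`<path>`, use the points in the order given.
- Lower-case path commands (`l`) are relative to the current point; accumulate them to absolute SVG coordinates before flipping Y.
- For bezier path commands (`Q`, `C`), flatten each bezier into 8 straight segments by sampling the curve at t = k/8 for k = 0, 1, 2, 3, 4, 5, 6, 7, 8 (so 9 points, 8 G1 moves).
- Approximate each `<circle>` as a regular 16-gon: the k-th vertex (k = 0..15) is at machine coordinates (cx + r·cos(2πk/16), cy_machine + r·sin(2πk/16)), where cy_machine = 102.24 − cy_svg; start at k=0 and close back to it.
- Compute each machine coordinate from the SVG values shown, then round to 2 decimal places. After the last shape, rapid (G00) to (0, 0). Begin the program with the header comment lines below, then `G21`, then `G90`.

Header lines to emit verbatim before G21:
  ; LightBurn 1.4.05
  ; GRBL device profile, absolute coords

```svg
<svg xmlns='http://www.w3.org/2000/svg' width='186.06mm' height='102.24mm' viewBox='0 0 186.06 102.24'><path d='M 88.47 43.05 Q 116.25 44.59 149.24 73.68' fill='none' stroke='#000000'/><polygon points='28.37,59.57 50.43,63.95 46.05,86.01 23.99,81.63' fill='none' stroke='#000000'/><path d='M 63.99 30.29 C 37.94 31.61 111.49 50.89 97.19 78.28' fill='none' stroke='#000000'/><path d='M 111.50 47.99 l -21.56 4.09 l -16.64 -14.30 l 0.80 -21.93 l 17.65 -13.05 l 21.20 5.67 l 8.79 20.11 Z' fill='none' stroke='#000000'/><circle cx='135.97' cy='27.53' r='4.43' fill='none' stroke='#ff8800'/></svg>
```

viewBox `0 0 186.06 102.24` with mm width/height → 1 unit = 1 mm. Flip: y_m = 102.24 − y_svg.

**Shape 1** — `<path>` quadratic bezier, stroke `#000000` → engrave (S292, F4104). Control points (SVG): P0=(88.47,43.05), P1=(116.25,44.59), P2=(149.24,73.68); sampled at t=k/8. Machine vertices: (88.47,59.19) → (95.50,58.37) → (102.69,56.70) → (110.04,54.16) → (117.55,50.76) → (125.23,46.50) → (133.07,41.38) → (141.07,35.40) → (149.24,28.56). Open path.

**Shape 2** — `<polygon>` regular polygon, stroke `#000000` → engrave (S292, F4104). Machine vertices: (28.37,42.67) → (50.43,38.29) → (46.05,16.23) → (23.99,20.61) → (28.37,42.67). Closed: final G1 returns to the first vertex.

**Shape 3** — `<path>` cubic bezier, stroke `#000000` → engrave (S292, F4104). Control points (SVG): P0=(63.99,30.29), P1=(37.94,31.61), P2=(111.49,50.89), P3=(97.19,78.28); sampled at t=k/8. Machine vertices: (63.99,71.95) → (58.52,70.63) → (60.20,67.75) → (66.82,63.41) → (76.18,57.73) → (86.10,50.83) → (94.37,42.83) → (98.80,33.83) → (97.19,23.96). Open path.

**Shape 4** — `<path>` regular polygon, stroke `#000000` → engrave (S292, F4104). Machine vertices: (111.50,54.25) → (89.94,50.16) → (73.30,64.46) → (74.10,86.39) → (91.75,99.44) → (112.95,93.77) → (121.74,73.66) → (111.50,54.25). Closed: final G1 returns to the first vertex.

**Shape 5** — `<circle>` circle, stroke `#ff8800` → cut (S905, F1057). Machine vertices: (140.40,74.71) → (140.06,76.41) → (139.10,77.84) → (137.67,78.80) → (135.97,79.14) → (134.27,78.80) → (132.84,77.84) → (131.88,76.41) → (131.54,74.71) → (131.88,73.01) → (132.84,71.58) → (134.27,70.62) → (135.97,70.28) → (137.67,70.62) → (139.10,71.58) → (140.06,73.01) → (140.40,74.71). Closed: final G1 returns to the first vertex.

; LightBurn 1.4.05
; GRBL device profile, absolute coords
G21
G90
G00 X88.47 Y59.19
M3 S292
G01 X95.50 Y58.37 F4104
G01 X102.69 Y56.70
G01 X110.04 Y54.16
G01 X117.55 Y50.76
G01 X125.23 Y46.50
G01 X133.07 Y41.38
G01 X141.07 Y35.40
G01 X149.24 Y28.56
M5
G00 X28.37 Y42.67
M3 S292
G01 X50.43 Y38.29 F4104
G01 X46.05 Y16.23
G01 X23.99 Y20.61
G01 X28.37 Y42.67
M5
G00 X63.99 Y71.95
M3 S292
G01 X58.52 Y70.63 F4104
G01 X60.20 Y67.75
G01 X66.82 Y63.41
G01 X76.18 Y57.73
G01 X86.10 Y50.83
G01 X94.37 Y42.83
G01 X98.80 Y33.83
G01 X97.19 Y23.96
M5
G00 X111.50 Y54.25
M3 S292
G01 X89.94 Y50.16 F4104
G01 X73.30 Y64.46
G01 X74.10 Y86.39
G01 X91.75 Y99.44
G01 X112.95 Y93.77
G01 X121.74 Y73.66
G01 X111.50 Y54.25
M5
G00 X140.40 Y74.71
M3 S905
G01 X140.06 Y76.41 F1057
G01 X139.10 Y77.84
G01 X137.67 Y78.80
G01 X135.97 Y79.14
G01 X134.27 Y78.80
G01 X132.84 Y77.84
G01 X131.88 Y76.41
G01 X131.54 Y74.71
G01 X131.88 Y73.01
G01 X132.84 Y71.58
G01 X134.27 Y70.62
G01 X135.97 Y70.28
G01 X137.67 Y70.62
G01 X139.10 Y71.58
G01 X140.06 Y73.01
G01 X140.40 Y74.71
M5
G00 X0.00 Y0.00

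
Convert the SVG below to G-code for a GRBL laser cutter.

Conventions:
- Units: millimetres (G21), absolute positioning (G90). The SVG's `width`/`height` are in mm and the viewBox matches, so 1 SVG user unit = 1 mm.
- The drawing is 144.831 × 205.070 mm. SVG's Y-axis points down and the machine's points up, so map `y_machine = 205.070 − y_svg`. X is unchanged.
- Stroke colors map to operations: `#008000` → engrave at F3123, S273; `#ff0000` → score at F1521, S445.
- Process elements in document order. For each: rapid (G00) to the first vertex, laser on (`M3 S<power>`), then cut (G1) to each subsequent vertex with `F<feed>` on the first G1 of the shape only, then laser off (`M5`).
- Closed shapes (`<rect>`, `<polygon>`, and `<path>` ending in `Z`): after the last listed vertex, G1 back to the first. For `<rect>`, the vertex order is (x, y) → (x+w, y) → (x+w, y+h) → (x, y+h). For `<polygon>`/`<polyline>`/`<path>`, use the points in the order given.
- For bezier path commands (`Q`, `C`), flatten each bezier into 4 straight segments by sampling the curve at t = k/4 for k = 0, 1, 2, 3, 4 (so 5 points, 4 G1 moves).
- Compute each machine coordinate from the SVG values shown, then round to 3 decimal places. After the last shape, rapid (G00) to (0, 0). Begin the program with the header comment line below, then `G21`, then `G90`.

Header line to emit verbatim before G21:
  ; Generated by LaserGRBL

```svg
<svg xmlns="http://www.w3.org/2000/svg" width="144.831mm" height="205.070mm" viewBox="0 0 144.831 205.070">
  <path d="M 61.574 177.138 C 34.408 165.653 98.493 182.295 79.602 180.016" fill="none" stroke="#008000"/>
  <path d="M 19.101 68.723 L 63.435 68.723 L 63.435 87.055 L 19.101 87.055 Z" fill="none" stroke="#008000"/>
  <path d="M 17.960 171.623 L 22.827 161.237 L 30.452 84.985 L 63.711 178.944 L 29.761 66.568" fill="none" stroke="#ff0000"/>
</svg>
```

1 u = 1 mm; y_m = 205.070 − y.

[1] `<path>` cubic bezier, #008000→engrave S273 F3123: (61.574,27.932) → (55.587,32.007) → (67.485,29.945) → (80.935,26.157) → (79.602,25.054)

[2] `<path>` rectangle, #008000→engrave S273 F3123: (19.101,136.347) → (63.435,136.347) → (63.435,118.015) → (19.101,118.015) → (19.101,136.347) (closed)

[3] `<path>` open polyline, #ff0000→score S445 F1521: (17.960,33.447) → (22.827,43.833) → (30.452,120.085) → (63.711,26.126) → (29.761,138.502)

; Generated by LaserGRBL
G21
G90
G00 X61.574 Y27.932
M3 S273
G1 X55.587 Y32.007 F3123
G1 X67.485 Y29.945
G1 X80.935 Y26.157
G1 X79.602 Y25.054
M5
G00 X19.101 Y136.347
M3 S273
G1 X63.435 Y136.347 F3123
G1 X63.435 Y118.015
G1 X19.101 Y118.015
G1 X19.101 Y136.347
M5
G00 X17.960 Y33.447
M3 S445
G1 X22.827 Y43.833 F1521
G1 X30.452 Y120.085
G1 X63.711 Y26.126
G1 X29.761 Y138.502
M5
G00 X0.000 Y0.000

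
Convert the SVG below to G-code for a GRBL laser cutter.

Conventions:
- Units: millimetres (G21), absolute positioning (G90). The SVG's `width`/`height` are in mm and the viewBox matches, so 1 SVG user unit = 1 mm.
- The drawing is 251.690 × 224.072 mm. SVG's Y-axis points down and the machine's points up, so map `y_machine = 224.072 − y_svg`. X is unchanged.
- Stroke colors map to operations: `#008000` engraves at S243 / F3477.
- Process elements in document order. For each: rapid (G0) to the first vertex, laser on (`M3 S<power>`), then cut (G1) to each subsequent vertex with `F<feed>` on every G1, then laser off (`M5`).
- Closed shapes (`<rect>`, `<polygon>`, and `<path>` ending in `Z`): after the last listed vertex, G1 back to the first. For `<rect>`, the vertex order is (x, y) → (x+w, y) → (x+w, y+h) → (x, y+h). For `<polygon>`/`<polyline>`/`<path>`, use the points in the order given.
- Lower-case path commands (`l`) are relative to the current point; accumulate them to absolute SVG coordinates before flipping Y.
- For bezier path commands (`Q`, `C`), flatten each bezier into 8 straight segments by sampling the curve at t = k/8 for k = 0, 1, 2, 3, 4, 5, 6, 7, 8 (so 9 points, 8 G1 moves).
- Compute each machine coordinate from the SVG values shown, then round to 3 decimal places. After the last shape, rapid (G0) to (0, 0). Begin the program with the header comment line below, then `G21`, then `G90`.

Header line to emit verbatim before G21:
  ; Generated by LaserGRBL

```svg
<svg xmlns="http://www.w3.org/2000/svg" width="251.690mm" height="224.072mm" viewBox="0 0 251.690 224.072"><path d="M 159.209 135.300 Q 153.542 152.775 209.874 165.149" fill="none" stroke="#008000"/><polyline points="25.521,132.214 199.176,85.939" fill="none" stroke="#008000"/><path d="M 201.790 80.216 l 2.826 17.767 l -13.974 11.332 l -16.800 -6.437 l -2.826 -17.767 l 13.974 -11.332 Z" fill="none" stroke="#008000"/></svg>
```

; Generated by LaserGRBL
G21
G90
G0 X159.209 Y88.772
M3 S243
G1 X158.761 Y84.483 F3477
G1 X160.250 Y80.353 F3477
G1 X163.677 Y76.383 F3477
G1 X169.042 Y72.572 F3477
G1 X176.344 Y68.921 F3477
G1 X185.583 Y65.429 F3477
G1 X196.760 Y62.096 F3477
G1 X209.874 Y58.923 F3477
M5
G0 X25.521 Y91.858
M3 S243
G1 X199.176 Y138.133 F3477
M5
G0 X201.790 Y143.856
M3 S243
G1 X204.616 Y126.089 F3477
G1 X190.642 Y114.757 F3477
G1 X173.842 Y121.194 F3477
G1 X171.016 Y138.961 F3477
G1 X184.990 Y150.293 F3477
G1 X201.790 Y143.856 F3477
M5
G0 X0.000 Y0.000

Since the viewBox matches the mm dimensions, user units are millimetres directly. The only transform is the Y-flip y_m = 224.072 − y_svg.

Shape 1 is a quadratic bezier drawn with `<path>`. Its stroke #008000 means engrave at S243, F3477. After flipping Y the toolpath is (159.209,88.772) → (158.761,84.483) → (160.250,80.353) → (163.677,76.383) → (169.042,72.572) → (176.344,68.921) → (185.583,65.429) → (196.760,62.096) → (209.874,58.923).

Shape 2 is a line segment drawn with `<polyline>`. Its stroke #008000 means engrave at S243, F3477. After flipping Y the toolpath is (25.521,91.858) → (199.176,138.133).

Shape 3 is a regular polygon drawn with `<path>`. Its stroke #008000 means engrave at S243, F3477. After flipping Y the toolpath is (201.790,143.856) → (204.616,126.089) → (190.642,114.757) → (173.842,121.194) → (171.016,138.961) → (184.990,150.293) → (201.790,143.856), returning to the start.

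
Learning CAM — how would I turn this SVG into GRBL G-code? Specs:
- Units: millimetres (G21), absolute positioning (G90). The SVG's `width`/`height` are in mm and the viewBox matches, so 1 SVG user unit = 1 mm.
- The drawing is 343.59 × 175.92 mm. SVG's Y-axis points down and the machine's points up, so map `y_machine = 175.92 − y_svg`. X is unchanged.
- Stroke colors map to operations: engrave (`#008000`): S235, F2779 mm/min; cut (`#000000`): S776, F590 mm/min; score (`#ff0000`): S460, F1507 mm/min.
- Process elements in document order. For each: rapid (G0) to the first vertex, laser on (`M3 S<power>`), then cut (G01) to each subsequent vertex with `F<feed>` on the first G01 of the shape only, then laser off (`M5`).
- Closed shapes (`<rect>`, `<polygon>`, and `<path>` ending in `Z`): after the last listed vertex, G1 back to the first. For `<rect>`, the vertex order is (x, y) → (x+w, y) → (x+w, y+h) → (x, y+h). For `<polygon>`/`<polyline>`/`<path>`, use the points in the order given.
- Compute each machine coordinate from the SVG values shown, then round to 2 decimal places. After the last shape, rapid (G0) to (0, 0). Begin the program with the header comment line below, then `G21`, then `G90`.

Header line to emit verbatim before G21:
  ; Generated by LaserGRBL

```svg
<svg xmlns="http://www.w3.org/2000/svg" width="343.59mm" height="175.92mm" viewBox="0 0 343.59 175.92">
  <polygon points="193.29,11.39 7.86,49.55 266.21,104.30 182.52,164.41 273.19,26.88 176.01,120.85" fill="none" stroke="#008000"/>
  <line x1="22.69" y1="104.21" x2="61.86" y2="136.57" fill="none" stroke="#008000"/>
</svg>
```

; Generated by LaserGRBL
G21
G90
G0 X193.29 Y164.53
M3 S235
G01 X7.86 Y126.37 F2779
G01 X266.21 Y71.62
G01 X182.52 Y11.51
G01 X273.19 Y149.04
G01 X176.01 Y55.07
G01 X193.29 Y164.53
M5
G0 X22.69 Y71.71
M3 S235
G01 X61.86 Y39.35 F2779
M5
G0 X0.00 Y0.00

1 u = 1 mm; y_m = 175.92 − y.

[1] `<polygon>` closed polygon, #008000→engrave S235 F2779: (193.29,164.53) → (7.86,126.37) → (266.21,71.62) → (182.52,11.51) → (273.19,149.04) → (176.01,55.07) → (193.29,164.53) (closed)

[2] `<line>` line segment, #008000→engrave S235 F2779: (22.69,71.71) → (61.86,39.35)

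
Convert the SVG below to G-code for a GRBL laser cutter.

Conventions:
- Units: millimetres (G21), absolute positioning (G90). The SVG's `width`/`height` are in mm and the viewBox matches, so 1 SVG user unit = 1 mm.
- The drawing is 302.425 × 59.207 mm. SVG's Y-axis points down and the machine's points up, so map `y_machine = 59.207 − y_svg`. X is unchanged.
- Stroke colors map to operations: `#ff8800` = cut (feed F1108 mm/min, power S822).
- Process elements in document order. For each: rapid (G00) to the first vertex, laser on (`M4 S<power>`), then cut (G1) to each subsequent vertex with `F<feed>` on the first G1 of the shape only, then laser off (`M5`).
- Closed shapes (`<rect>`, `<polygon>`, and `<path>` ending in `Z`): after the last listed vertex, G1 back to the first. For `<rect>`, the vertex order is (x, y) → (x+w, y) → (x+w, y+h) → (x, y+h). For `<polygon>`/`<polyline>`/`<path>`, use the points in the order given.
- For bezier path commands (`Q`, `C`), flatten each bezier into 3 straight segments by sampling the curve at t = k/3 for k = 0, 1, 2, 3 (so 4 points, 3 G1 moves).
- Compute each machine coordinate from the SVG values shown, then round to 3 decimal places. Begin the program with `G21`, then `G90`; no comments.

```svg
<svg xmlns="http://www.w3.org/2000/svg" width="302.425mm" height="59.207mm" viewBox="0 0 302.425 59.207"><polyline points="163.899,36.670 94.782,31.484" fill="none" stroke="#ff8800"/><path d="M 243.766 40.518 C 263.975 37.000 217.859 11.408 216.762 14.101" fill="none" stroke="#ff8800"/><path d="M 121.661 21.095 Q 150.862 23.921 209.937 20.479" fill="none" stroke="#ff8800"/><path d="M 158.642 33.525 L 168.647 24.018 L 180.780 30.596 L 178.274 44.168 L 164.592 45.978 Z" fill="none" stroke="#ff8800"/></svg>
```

1 u = 1 mm; y_m = 59.207 − y.

[1] `<polyline>` line segment, #ff8800→cut S822 F1108: (163.899,22.537) → (94.782,27.723)

[2] `<path>` cubic bezier, #ff8800→cut S822 F1108: (243.766,18.689) → (245.991,27.700) → (228.741,40.236) → (216.762,45.106)

[3] `<path>` quadratic bezier, #ff8800→cut S822 F1108: (121.661,38.112) → (144.448,36.924) → (173.873,37.130) → (209.937,38.728)

[4] `<path>` regular polygon, #ff8800→cut S822 F1108: (158.642,25.682) → (168.647,35.189) → (180.780,28.611) → (178.274,15.039) → (164.592,13.229) → (158.642,25.682) (closed)

G21
G90
G00 X163.899 Y22.537
M4 S822
G1 X94.782 Y27.723 F1108
M5
G00 X243.766 Y18.689
M4 S822
G1 X245.991 Y27.700 F1108
G1 X228.741 Y40.236
G1 X216.762 Y45.106
M5
G00 X121.661 Y38.112
M4 S822
G1 X144.448 Y36.924 F1108
G1 X173.873 Y37.130
G1 X209.937 Y38.728
M5
G00 X158.642 Y25.682
M4 S822
G1 X168.647 Y35.189 F1108
G1 X180.780 Y28.611
G1 X178.274 Y15.039
G1 X164.592 Y13.229
G1 X158.642 Y25.682
M5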